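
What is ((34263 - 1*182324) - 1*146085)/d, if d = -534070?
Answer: 147073/267035 ≈ 0.55076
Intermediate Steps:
((34263 - 1*182324) - 1*146085)/d = ((34263 - 1*182324) - 1*146085)/(-534070) = ((34263 - 182324) - 146085)*(-1/534070) = (-148061 - 146085)*(-1/534070) = -294146*(-1/534070) = 147073/267035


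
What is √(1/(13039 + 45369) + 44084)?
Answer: √767307765354/4172 ≈ 209.96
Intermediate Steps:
√(1/(13039 + 45369) + 44084) = √(1/58408 + 44084) = √(2574858273/58408) = √767307765354/4172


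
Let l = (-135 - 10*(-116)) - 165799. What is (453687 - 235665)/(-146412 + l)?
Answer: -109011/155593 ≈ -0.70062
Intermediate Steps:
l = -164774 (l = (-135 + 1160) - 165799 = 1025 - 165799 = -164774)
(453687 - 235665)/(-146412 + l) = (453687 - 235665)/(-146412 - 164774) = 218022/(-311186) = 218022*(-1/311186) = -109011/155593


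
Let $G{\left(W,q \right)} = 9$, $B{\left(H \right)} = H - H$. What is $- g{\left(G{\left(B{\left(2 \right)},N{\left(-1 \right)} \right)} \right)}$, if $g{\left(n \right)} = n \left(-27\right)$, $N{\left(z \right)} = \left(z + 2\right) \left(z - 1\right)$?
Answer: $243$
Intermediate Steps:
$B{\left(H \right)} = 0$
$N{\left(z \right)} = \left(-1 + z\right) \left(2 + z\right)$ ($N{\left(z \right)} = \left(2 + z\right) \left(-1 + z\right) = \left(-1 + z\right) \left(2 + z\right)$)
$g{\left(n \right)} = - 27 n$
$- g{\left(G{\left(B{\left(2 \right)},N{\left(-1 \right)} \right)} \right)} = - \left(-27\right) 9 = \left(-1\right) \left(-243\right) = 243$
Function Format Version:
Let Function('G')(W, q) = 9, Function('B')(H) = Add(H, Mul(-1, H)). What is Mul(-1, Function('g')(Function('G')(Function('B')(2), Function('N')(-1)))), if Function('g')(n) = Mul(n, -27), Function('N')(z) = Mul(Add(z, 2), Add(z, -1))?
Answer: 243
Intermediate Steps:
Function('B')(H) = 0
Function('N')(z) = Mul(Add(-1, z), Add(2, z)) (Function('N')(z) = Mul(Add(2, z), Add(-1, z)) = Mul(Add(-1, z), Add(2, z)))
Function('g')(n) = Mul(-27, n)
Mul(-1, Function('g')(Function('G')(Function('B')(2), Function('N')(-1)))) = Mul(-1, Mul(-27, 9)) = Mul(-1, -243) = 243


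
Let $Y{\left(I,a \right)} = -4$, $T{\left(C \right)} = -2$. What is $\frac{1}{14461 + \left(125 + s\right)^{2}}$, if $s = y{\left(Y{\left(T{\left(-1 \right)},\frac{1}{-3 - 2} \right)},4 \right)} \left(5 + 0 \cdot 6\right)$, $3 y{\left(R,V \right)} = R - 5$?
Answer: $\frac{1}{26561} \approx 3.7649 \cdot 10^{-5}$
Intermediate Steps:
$y{\left(R,V \right)} = - \frac{5}{3} + \frac{R}{3}$ ($y{\left(R,V \right)} = \frac{R - 5}{3} = \frac{-5 + R}{3} = - \frac{5}{3} + \frac{R}{3}$)
$s = -15$ ($s = \left(- \frac{5}{3} + \frac{1}{3} \left(-4\right)\right) \left(5 + 0 \cdot 6\right) = \left(- \frac{5}{3} - \frac{4}{3}\right) \left(5 + 0\right) = \left(-3\right) 5 = -15$)
$\frac{1}{14461 + \left(125 + s\right)^{2}} = \frac{1}{14461 + \left(125 - 15\right)^{2}} = \frac{1}{14461 + 110^{2}} = \frac{1}{14461 + 12100} = \frac{1}{26561}$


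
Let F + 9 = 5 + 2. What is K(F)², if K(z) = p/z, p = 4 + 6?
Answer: 25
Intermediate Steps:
p = 10
F = -2 (F = -9 + (5 + 2) = -9 + 7 = -2)
K(z) = 10/z
K(F)² = (10/(-2))² = (10*(-½))² = (-5)² = 25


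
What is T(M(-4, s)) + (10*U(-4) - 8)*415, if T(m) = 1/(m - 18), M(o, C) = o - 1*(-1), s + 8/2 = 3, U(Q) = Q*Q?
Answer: 1324679/21 ≈ 63080.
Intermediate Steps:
U(Q) = Q²
s = -1 (s = -4 + 3 = -1)
M(o, C) = 1 + o (M(o, C) = o + 1 = 1 + o)
T(m) = 1/(-18 + m)
T(M(-4, s)) + (10*U(-4) - 8)*415 = 1/(-18 + (1 - 4)) + (10*(-4)² - 8)*415 = 1/(-18 - 3) + (10*16 - 8)*415 = 1/(-21) + (160 - 8)*415 = -1/21 + 152*415 = -1/21 + 63080 = 1324679/21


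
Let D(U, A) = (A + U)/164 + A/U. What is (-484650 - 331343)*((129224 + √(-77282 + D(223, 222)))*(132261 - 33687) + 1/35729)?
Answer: -371375162094395442665/35729 - 120653540973*I*√2871127182947/9143 ≈ -1.0394e+16 - 2.236e+13*I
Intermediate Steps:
D(U, A) = A/164 + U/164 + A/U (D(U, A) = (A + U)*(1/164) + A/U = (A/164 + U/164) + A/U = A/164 + U/164 + A/U)
(-484650 - 331343)*((129224 + √(-77282 + D(223, 222)))*(132261 - 33687) + 1/35729) = (-484650 - 331343)*((129224 + √(-77282 + (222 + (1/164)*223*(222 + 223))/223))*(132261 - 33687) + 1/35729) = -815993*((129224 + √(-77282 + (222 + (1/164)*223*445)/223))*98574 + 1/35729) = -815993*((129224 + √(-77282 + (222 + 99235/164)/223))*98574 + 1/35729) = -815993*((129224 + √(-77282 + (1/223)*(135643/164)))*98574 + 1/35729) = -815993*((129224 + √(-77282 + 135643/36572))*98574 + 1/35729) = -815993*((129224 + √(-2826221661/36572))*98574 + 1/35729) = -815993*((129224 + 3*I*√2871127182947/18286)*98574 + 1/35729) = -815993*((12738126576 + 147861*I*√2871127182947/9143) + 1/35729) = -815993*(455120524433905/35729 + 147861*I*√2871127182947/9143) = -371375162094395442665/35729 - 120653540973*I*√2871127182947/9143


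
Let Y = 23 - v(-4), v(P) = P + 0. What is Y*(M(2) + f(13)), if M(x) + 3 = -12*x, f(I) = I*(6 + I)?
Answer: 5940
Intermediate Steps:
v(P) = P
Y = 27 (Y = 23 - 1*(-4) = 23 + 4 = 27)
M(x) = -3 - 12*x
Y*(M(2) + f(13)) = 27*((-3 - 12*2) + 13*(6 + 13)) = 27*((-3 - 24) + 13*19) = 27*(-27 + 247) = 27*220 = 5940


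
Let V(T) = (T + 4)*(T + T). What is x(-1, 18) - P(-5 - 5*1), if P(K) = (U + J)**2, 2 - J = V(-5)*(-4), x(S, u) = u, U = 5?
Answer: -2191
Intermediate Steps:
V(T) = 2*T*(4 + T) (V(T) = (4 + T)*(2*T) = 2*T*(4 + T))
J = 42 (J = 2 - 2*(-5)*(4 - 5)*(-4) = 2 - 2*(-5)*(-1)*(-4) = 2 - 10*(-4) = 2 - 1*(-40) = 2 + 40 = 42)
P(K) = 2209 (P(K) = (5 + 42)**2 = 47**2 = 2209)
x(-1, 18) - P(-5 - 5*1) = 18 - 1*2209 = 18 - 2209 = -2191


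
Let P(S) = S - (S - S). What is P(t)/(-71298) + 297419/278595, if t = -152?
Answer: 393476413/367838265 ≈ 1.0697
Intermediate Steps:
P(S) = S (P(S) = S - 1*0 = S + 0 = S)
P(t)/(-71298) + 297419/278595 = -152/(-71298) + 297419/278595 = -152*(-1/71298) + 297419*(1/278595) = 76/35649 + 297419/278595 = 393476413/367838265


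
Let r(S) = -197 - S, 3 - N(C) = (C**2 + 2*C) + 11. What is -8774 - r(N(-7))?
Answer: -8620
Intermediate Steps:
N(C) = -8 - C**2 - 2*C (N(C) = 3 - ((C**2 + 2*C) + 11) = 3 - (11 + C**2 + 2*C) = 3 + (-11 - C**2 - 2*C) = -8 - C**2 - 2*C)
-8774 - r(N(-7)) = -8774 - (-197 - (-8 - 1*(-7)**2 - 2*(-7))) = -8774 - (-197 - (-8 - 1*49 + 14)) = -8774 - (-197 - (-8 - 49 + 14)) = -8774 - (-197 - 1*(-43)) = -8774 - (-197 + 43) = -8774 - 1*(-154) = -8774 + 154 = -8620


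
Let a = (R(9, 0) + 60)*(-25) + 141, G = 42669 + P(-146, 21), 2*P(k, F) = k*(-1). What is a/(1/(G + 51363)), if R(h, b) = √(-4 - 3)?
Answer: -127888695 - 2352625*I*√7 ≈ -1.2789e+8 - 6.2245e+6*I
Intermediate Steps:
P(k, F) = -k/2 (P(k, F) = (k*(-1))/2 = (-k)/2 = -k/2)
R(h, b) = I*√7 (R(h, b) = √(-7) = I*√7)
G = 42742 (G = 42669 - ½*(-146) = 42669 + 73 = 42742)
a = -1359 - 25*I*√7 (a = (I*√7 + 60)*(-25) + 141 = (60 + I*√7)*(-25) + 141 = (-1500 - 25*I*√7) + 141 = -1359 - 25*I*√7 ≈ -1359.0 - 66.144*I)
a/(1/(G + 51363)) = (-1359 - 25*I*√7)/(1/(42742 + 51363)) = (-1359 - 25*I*√7)/(1/94105) = (-1359 - 25*I*√7)*94105 = -127888695 - 2352625*I*√7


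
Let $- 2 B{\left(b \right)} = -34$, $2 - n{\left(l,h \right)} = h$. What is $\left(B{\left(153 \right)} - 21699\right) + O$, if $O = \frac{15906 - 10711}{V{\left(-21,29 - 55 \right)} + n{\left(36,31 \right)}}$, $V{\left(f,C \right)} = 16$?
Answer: $- \frac{287061}{13} \approx -22082.0$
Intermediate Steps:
$n{\left(l,h \right)} = 2 - h$
$B{\left(b \right)} = 17$ ($B{\left(b \right)} = \left(- \frac{1}{2}\right) \left(-34\right) = 17$)
$O = - \frac{5195}{13}$ ($O = \frac{15906 - 10711}{16 + \left(2 - 31\right)} = \frac{5195}{16 + \left(2 - 31\right)} = \frac{5195}{16 - 29} = \frac{5195}{-13} = 5195 \left(- \frac{1}{13}\right) = - \frac{5195}{13} \approx -399.62$)
$\left(B{\left(153 \right)} - 21699\right) + O = \left(17 - 21699\right) - \frac{5195}{13} = -21682 - \frac{5195}{13} = - \frac{287061}{13}$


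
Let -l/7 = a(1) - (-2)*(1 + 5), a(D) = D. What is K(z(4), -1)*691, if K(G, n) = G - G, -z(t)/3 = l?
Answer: 0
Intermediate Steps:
l = -91 (l = -7*(1 - (-2)*(1 + 5)) = -7*(1 - (-2)*6) = -7*(1 - 1*(-12)) = -7*(1 + 12) = -7*13 = -91)
z(t) = 273 (z(t) = -3*(-91) = 273)
K(G, n) = 0
K(z(4), -1)*691 = 0*691 = 0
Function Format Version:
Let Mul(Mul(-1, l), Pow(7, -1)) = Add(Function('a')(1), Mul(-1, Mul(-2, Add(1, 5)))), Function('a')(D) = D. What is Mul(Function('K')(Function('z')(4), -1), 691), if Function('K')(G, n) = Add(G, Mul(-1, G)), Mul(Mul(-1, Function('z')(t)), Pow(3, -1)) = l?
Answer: 0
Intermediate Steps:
l = -91 (l = Mul(-7, Add(1, Mul(-1, Mul(-2, Add(1, 5))))) = Mul(-7, Add(1, Mul(-1, Mul(-2, 6)))) = Mul(-7, Add(1, Mul(-1, -12))) = Mul(-7, Add(1, 12)) = Mul(-7, 13) = -91)
Function('z')(t) = 273 (Function('z')(t) = Mul(-3, -91) = 273)
Function('K')(G, n) = 0
Mul(Function('K')(Function('z')(4), -1), 691) = Mul(0, 691) = 0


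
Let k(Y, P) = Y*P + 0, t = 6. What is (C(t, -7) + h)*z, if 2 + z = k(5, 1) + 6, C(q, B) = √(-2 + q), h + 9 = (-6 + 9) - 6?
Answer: -90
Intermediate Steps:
k(Y, P) = P*Y (k(Y, P) = P*Y + 0 = P*Y)
h = -12 (h = -9 + ((-6 + 9) - 6) = -9 + (3 - 6) = -9 - 3 = -12)
z = 9 (z = -2 + (1*5 + 6) = -2 + (5 + 6) = -2 + 11 = 9)
(C(t, -7) + h)*z = (√(-2 + 6) - 12)*9 = (√4 - 12)*9 = (2 - 12)*9 = -10*9 = -90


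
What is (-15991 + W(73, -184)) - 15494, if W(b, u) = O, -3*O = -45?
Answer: -31470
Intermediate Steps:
O = 15 (O = -⅓*(-45) = 15)
W(b, u) = 15
(-15991 + W(73, -184)) - 15494 = (-15991 + 15) - 15494 = -15976 - 15494 = -31470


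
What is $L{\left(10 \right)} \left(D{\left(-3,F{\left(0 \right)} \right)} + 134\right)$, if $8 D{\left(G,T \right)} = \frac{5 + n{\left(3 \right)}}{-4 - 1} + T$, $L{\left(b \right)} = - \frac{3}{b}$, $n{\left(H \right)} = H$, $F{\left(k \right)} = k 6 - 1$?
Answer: $- \frac{16041}{400} \approx -40.102$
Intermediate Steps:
$F{\left(k \right)} = -1 + 6 k$ ($F{\left(k \right)} = 6 k - 1 = -1 + 6 k$)
$D{\left(G,T \right)} = - \frac{1}{5} + \frac{T}{8}$ ($D{\left(G,T \right)} = \frac{\frac{5 + 3}{-4 - 1} + T}{8} = \frac{\frac{8}{-5} + T}{8} = \frac{8 \left(- \frac{1}{5}\right) + T}{8} = \frac{- \frac{8}{5} + T}{8} = - \frac{1}{5} + \frac{T}{8}$)
$L{\left(10 \right)} \left(D{\left(-3,F{\left(0 \right)} \right)} + 134\right) = - \frac{3}{10} \left(\left(- \frac{1}{5} + \frac{-1 + 6 \cdot 0}{8}\right) + 134\right) = \left(-3\right) \frac{1}{10} \left(\left(- \frac{1}{5} + \frac{-1 + 0}{8}\right) + 134\right) = - \frac{3 \left(\left(- \frac{1}{5} + \frac{1}{8} \left(-1\right)\right) + 134\right)}{10} = - \frac{3 \left(\left(- \frac{1}{5} - \frac{1}{8}\right) + 134\right)}{10} = - \frac{3 \left(- \frac{13}{40} + 134\right)}{10} = \left(- \frac{3}{10}\right) \frac{5347}{40} = - \frac{16041}{400}$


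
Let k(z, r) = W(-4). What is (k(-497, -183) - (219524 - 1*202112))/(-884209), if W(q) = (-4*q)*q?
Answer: 17476/884209 ≈ 0.019765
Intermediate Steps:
W(q) = -4*q²
k(z, r) = -64 (k(z, r) = -4*(-4)² = -4*16 = -64)
(k(-497, -183) - (219524 - 1*202112))/(-884209) = (-64 - (219524 - 1*202112))/(-884209) = (-64 - (219524 - 202112))*(-1/884209) = (-64 - 1*17412)*(-1/884209) = (-64 - 17412)*(-1/884209) = -17476*(-1/884209) = 17476/884209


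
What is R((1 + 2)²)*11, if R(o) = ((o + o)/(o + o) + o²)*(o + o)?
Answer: 16236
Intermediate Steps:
R(o) = 2*o*(1 + o²) (R(o) = ((2*o)/((2*o)) + o²)*(2*o) = ((2*o)*(1/(2*o)) + o²)*(2*o) = (1 + o²)*(2*o) = 2*o*(1 + o²))
R((1 + 2)²)*11 = (2*(1 + 2)²*(1 + ((1 + 2)²)²))*11 = (2*3²*(1 + (3²)²))*11 = (2*9*(1 + 9²))*11 = (2*9*(1 + 81))*11 = (2*9*82)*11 = 1476*11 = 16236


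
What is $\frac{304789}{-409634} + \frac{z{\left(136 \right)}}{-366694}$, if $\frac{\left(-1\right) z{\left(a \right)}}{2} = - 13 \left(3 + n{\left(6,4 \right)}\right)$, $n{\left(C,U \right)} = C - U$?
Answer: $- \frac{55908774993}{75105164998} \approx -0.74441$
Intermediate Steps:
$z{\left(a \right)} = 130$ ($z{\left(a \right)} = - 2 \left(- 13 \left(3 + \left(6 - 4\right)\right)\right) = - 2 \left(- 13 \left(3 + 2\right)\right) = - 2 \left(\left(-13\right) 5\right) = \left(-2\right) \left(-65\right) = 130$)
$\frac{304789}{-409634} + \frac{z{\left(136 \right)}}{-366694} = \frac{304789}{-409634} + \frac{130}{-366694} = 304789 \left(- \frac{1}{409634}\right) + 130 \left(- \frac{1}{366694}\right) = - \frac{304789}{409634} - \frac{65}{183347} = - \frac{55908774993}{75105164998}$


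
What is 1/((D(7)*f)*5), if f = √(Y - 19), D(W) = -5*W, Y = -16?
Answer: I*√35/6125 ≈ 0.00096589*I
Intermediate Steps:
f = I*√35 (f = √(-16 - 19) = √(-35) = I*√35 ≈ 5.9161*I)
1/((D(7)*f)*5) = 1/(((-5*7)*(I*√35))*5) = 1/(-35*I*√35*5) = 1/(-175*I*√35) = I*√35/6125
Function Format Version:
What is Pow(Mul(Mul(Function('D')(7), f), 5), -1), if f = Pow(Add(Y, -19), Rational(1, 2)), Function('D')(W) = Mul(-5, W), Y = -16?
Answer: Mul(Rational(1, 6125), I, Pow(35, Rational(1, 2))) ≈ Mul(0.00096589, I)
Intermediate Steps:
f = Mul(I, Pow(35, Rational(1, 2))) (f = Pow(Add(-16, -19), Rational(1, 2)) = Pow(-35, Rational(1, 2)) = Mul(I, Pow(35, Rational(1, 2))) ≈ Mul(5.9161, I))
Pow(Mul(Mul(Function('D')(7), f), 5), -1) = Pow(Mul(Mul(Mul(-5, 7), Mul(I, Pow(35, Rational(1, 2)))), 5), -1) = Pow(Mul(Mul(-35, Mul(I, Pow(35, Rational(1, 2)))), 5), -1) = Pow(Mul(Mul(-35, I, Pow(35, Rational(1, 2))), 5), -1) = Pow(Mul(-175, I, Pow(35, Rational(1, 2))), -1) = Mul(Rational(1, 6125), I, Pow(35, Rational(1, 2)))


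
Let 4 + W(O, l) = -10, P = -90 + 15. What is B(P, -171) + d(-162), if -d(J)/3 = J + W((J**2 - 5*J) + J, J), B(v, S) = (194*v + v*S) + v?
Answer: -1272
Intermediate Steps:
P = -75
W(O, l) = -14 (W(O, l) = -4 - 10 = -14)
B(v, S) = 195*v + S*v (B(v, S) = (194*v + S*v) + v = 195*v + S*v)
d(J) = 42 - 3*J (d(J) = -3*(J - 14) = -3*(-14 + J) = 42 - 3*J)
B(P, -171) + d(-162) = -75*(195 - 171) + (42 - 3*(-162)) = -75*24 + (42 + 486) = -1800 + 528 = -1272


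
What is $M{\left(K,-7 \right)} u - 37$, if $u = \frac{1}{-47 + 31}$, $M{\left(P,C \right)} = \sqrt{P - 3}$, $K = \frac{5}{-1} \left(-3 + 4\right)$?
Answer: $-37 - \frac{i \sqrt{2}}{8} \approx -37.0 - 0.17678 i$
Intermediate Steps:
$K = -5$ ($K = 5 \left(-1\right) 1 = \left(-5\right) 1 = -5$)
$M{\left(P,C \right)} = \sqrt{-3 + P}$
$u = - \frac{1}{16}$ ($u = \frac{1}{-16} = - \frac{1}{16} \approx -0.0625$)
$M{\left(K,-7 \right)} u - 37 = \sqrt{-3 - 5} \left(- \frac{1}{16}\right) - 37 = \sqrt{-8} \left(- \frac{1}{16}\right) - 37 = 2 i \sqrt{2} \left(- \frac{1}{16}\right) - 37 = - \frac{i \sqrt{2}}{8} - 37 = -37 - \frac{i \sqrt{2}}{8}$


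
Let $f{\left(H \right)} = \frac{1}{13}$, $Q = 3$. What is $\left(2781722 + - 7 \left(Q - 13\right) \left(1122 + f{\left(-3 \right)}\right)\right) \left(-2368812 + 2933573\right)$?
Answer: $\frac{20999777089236}{13} \approx 1.6154 \cdot 10^{12}$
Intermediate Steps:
$f{\left(H \right)} = \frac{1}{13}$
$\left(2781722 + - 7 \left(Q - 13\right) \left(1122 + f{\left(-3 \right)}\right)\right) \left(-2368812 + 2933573\right) = \left(2781722 + - 7 \left(3 - 13\right) \left(1122 + \frac{1}{13}\right)\right) \left(-2368812 + 2933573\right) = \left(2781722 + \left(-7\right) \left(-10\right) \frac{14587}{13}\right) 564761 = \left(2781722 + 70 \cdot \frac{14587}{13}\right) 564761 = \left(2781722 + \frac{1021090}{13}\right) 564761 = \frac{37183476}{13} \cdot 564761 = \frac{20999777089236}{13}$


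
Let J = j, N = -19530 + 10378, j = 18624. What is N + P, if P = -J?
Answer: -27776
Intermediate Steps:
N = -9152
J = 18624
P = -18624 (P = -1*18624 = -18624)
N + P = -9152 - 18624 = -27776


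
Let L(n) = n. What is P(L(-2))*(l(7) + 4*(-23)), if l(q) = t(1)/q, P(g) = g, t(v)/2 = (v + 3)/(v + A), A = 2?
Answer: 3848/21 ≈ 183.24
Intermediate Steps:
t(v) = 2*(3 + v)/(2 + v) (t(v) = 2*((v + 3)/(v + 2)) = 2*((3 + v)/(2 + v)) = 2*(3 + v)/(2 + v))
l(q) = 8/(3*q) (l(q) = (2*(3 + 1)/(2 + 1))/q = (2*4/3)/q = (2*(⅓)*4)/q = 8/(3*q))
P(L(-2))*(l(7) + 4*(-23)) = -2*((8/3)/7 + 4*(-23)) = -2*((8/3)*(⅐) - 92) = -2*(8/21 - 92) = -2*(-1924/21) = 3848/21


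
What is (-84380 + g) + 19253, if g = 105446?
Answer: 40319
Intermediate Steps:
(-84380 + g) + 19253 = (-84380 + 105446) + 19253 = 21066 + 19253 = 40319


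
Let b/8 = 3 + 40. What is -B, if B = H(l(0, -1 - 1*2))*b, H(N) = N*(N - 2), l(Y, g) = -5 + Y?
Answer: -12040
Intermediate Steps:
b = 344 (b = 8*(3 + 40) = 8*43 = 344)
H(N) = N*(-2 + N)
B = 12040 (B = ((-5 + 0)*(-2 + (-5 + 0)))*344 = -5*(-2 - 5)*344 = -5*(-7)*344 = 35*344 = 12040)
-B = -1*12040 = -12040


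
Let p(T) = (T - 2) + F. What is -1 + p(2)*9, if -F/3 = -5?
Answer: 134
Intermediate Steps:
F = 15 (F = -3*(-5) = 15)
p(T) = 13 + T (p(T) = (T - 2) + 15 = (-2 + T) + 15 = 13 + T)
-1 + p(2)*9 = -1 + (13 + 2)*9 = -1 + 15*9 = -1 + 135 = 134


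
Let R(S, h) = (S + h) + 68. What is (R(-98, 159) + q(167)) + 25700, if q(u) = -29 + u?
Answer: 25967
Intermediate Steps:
R(S, h) = 68 + S + h
(R(-98, 159) + q(167)) + 25700 = ((68 - 98 + 159) + (-29 + 167)) + 25700 = (129 + 138) + 25700 = 267 + 25700 = 25967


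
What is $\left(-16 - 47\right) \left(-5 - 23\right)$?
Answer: $1764$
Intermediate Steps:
$\left(-16 - 47\right) \left(-5 - 23\right) = - 63 \left(-5 - 23\right) = \left(-63\right) \left(-28\right) = 1764$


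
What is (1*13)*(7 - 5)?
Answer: 26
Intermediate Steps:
(1*13)*(7 - 5) = 13*2 = 26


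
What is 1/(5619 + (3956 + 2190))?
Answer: 1/11765 ≈ 8.4998e-5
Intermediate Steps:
1/(5619 + (3956 + 2190)) = 1/(5619 + 6146) = 1/11765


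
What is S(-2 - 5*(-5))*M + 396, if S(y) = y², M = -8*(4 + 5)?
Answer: -37692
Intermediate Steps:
M = -72 (M = -8*9 = -72)
S(-2 - 5*(-5))*M + 396 = (-2 - 5*(-5))²*(-72) + 396 = (-2 + 25)²*(-72) + 396 = 23²*(-72) + 396 = 529*(-72) + 396 = -38088 + 396 = -37692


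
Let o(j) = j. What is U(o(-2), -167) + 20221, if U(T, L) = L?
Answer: 20054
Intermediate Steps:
U(o(-2), -167) + 20221 = -167 + 20221 = 20054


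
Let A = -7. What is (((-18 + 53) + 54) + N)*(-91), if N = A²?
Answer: -12558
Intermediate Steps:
N = 49 (N = (-7)² = 49)
(((-18 + 53) + 54) + N)*(-91) = (((-18 + 53) + 54) + 49)*(-91) = ((35 + 54) + 49)*(-91) = (89 + 49)*(-91) = 138*(-91) = -12558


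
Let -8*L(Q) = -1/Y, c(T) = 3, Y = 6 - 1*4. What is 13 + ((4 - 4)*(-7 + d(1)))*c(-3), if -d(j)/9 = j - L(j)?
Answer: 13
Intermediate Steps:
Y = 2 (Y = 6 - 4 = 2)
L(Q) = 1/16 (L(Q) = -(-1)/(8*2) = -⅛*(-½) = 1/16)
d(j) = 9/16 - 9*j (d(j) = -9*(j - 1*1/16) = -9*(j - 1/16) = -9*(-1/16 + j) = 9/16 - 9*j)
13 + ((4 - 4)*(-7 + d(1)))*c(-3) = 13 + ((4 - 4)*(-7 + (9/16 - 9*1)))*3 = 13 + (0*(-7 + (9/16 - 9)))*3 = 13 + (0*(-7 - 135/16))*3 = 13 + (0*(-247/16))*3 = 13 + 0*3 = 13 + 0 = 13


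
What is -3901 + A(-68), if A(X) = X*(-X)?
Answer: -8525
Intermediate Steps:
A(X) = -X²
-3901 + A(-68) = -3901 - 1*(-68)² = -3901 - 1*4624 = -3901 - 4624 = -8525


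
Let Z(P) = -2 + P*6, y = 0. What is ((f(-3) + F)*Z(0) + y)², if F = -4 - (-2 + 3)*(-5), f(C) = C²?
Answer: 400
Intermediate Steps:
Z(P) = -2 + 6*P
F = 1 (F = -4 - (-5) = -4 - 1*(-5) = -4 + 5 = 1)
((f(-3) + F)*Z(0) + y)² = (((-3)² + 1)*(-2 + 6*0) + 0)² = ((9 + 1)*(-2 + 0) + 0)² = (10*(-2) + 0)² = (-20 + 0)² = (-20)² = 400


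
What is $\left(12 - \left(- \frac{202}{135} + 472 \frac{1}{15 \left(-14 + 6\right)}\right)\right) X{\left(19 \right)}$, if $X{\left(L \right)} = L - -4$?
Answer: $\frac{54119}{135} \approx 400.88$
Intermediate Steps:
$X{\left(L \right)} = 4 + L$ ($X{\left(L \right)} = L + 4 = 4 + L$)
$\left(12 - \left(- \frac{202}{135} + 472 \frac{1}{15 \left(-14 + 6\right)}\right)\right) X{\left(19 \right)} = \left(12 - \left(- \frac{202}{135} + 472 \frac{1}{15 \left(-14 + 6\right)}\right)\right) \left(4 + 19\right) = \left(12 - \left(- \frac{202}{135} + \frac{472}{\left(-8\right) 15}\right)\right) 23 = \left(12 - \left(- \frac{202}{135} + \frac{472}{-120}\right)\right) 23 = \left(12 + \left(\frac{202}{135} - - \frac{59}{15}\right)\right) 23 = \left(12 + \left(\frac{202}{135} + \frac{59}{15}\right)\right) 23 = \left(12 + \frac{733}{135}\right) 23 = \frac{2353}{135} \cdot 23 = \frac{54119}{135}$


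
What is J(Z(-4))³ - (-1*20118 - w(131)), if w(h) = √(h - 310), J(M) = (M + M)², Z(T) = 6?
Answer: 3006102 + I*√179 ≈ 3.0061e+6 + 13.379*I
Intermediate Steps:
J(M) = 4*M² (J(M) = (2*M)² = 4*M²)
w(h) = √(-310 + h)
J(Z(-4))³ - (-1*20118 - w(131)) = (4*6²)³ - (-1*20118 - √(-310 + 131)) = (4*36)³ - (-20118 - √(-179)) = 144³ - (-20118 - I*√179) = 2985984 - (-20118 - I*√179) = 2985984 + (20118 + I*√179) = 3006102 + I*√179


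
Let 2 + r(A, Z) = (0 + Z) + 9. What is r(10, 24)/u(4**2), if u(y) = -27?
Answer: -31/27 ≈ -1.1481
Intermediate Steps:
r(A, Z) = 7 + Z (r(A, Z) = -2 + ((0 + Z) + 9) = -2 + (Z + 9) = -2 + (9 + Z) = 7 + Z)
r(10, 24)/u(4**2) = (7 + 24)/(-27) = 31*(-1/27) = -31/27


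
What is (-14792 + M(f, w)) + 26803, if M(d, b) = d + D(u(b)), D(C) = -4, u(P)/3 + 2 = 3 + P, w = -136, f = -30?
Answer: 11977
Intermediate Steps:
u(P) = 3 + 3*P (u(P) = -6 + 3*(3 + P) = -6 + (9 + 3*P) = 3 + 3*P)
M(d, b) = -4 + d (M(d, b) = d - 4 = -4 + d)
(-14792 + M(f, w)) + 26803 = (-14792 + (-4 - 30)) + 26803 = (-14792 - 34) + 26803 = -14826 + 26803 = 11977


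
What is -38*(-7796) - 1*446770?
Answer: -150522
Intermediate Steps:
-38*(-7796) - 1*446770 = 296248 - 446770 = -150522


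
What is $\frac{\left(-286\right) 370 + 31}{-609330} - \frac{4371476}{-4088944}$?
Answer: $\frac{3486753117}{2805761540} \approx 1.2427$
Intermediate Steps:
$\frac{\left(-286\right) 370 + 31}{-609330} - \frac{4371476}{-4088944} = \left(-105820 + 31\right) \left(- \frac{1}{609330}\right) - - \frac{29537}{27628} = \left(-105789\right) \left(- \frac{1}{609330}\right) + \frac{29537}{27628} = \frac{35263}{203110} + \frac{29537}{27628} = \frac{3486753117}{2805761540}$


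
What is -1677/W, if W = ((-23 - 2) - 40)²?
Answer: -129/325 ≈ -0.39692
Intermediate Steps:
W = 4225 (W = (-25 - 40)² = (-65)² = 4225)
-1677/W = -1677/4225 = -1677*1/4225 = -129/325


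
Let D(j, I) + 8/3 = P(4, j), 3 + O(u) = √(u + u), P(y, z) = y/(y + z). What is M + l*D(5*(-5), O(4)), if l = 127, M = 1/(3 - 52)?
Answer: -17781/49 ≈ -362.88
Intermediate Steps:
O(u) = -3 + √2*√u (O(u) = -3 + √(u + u) = -3 + √(2*u) = -3 + √2*√u)
D(j, I) = -8/3 + 4/(4 + j)
M = -1/49 (M = 1/(-49) = -1/49 ≈ -0.020408)
M + l*D(5*(-5), O(4)) = -1/49 + 127*(4*(-5 - 10*(-5))/(3*(4 + 5*(-5)))) = -1/49 + 127*(4*(-5 - 2*(-25))/(3*(4 - 25))) = -1/49 + 127*((4/3)*(-5 + 50)/(-21)) = -1/49 + 127*((4/3)*(-1/21)*45) = -1/49 + 127*(-20/7) = -1/49 - 2540/7 = -17781/49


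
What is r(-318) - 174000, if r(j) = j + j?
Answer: -174636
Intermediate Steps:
r(j) = 2*j
r(-318) - 174000 = 2*(-318) - 174000 = -636 - 174000 = -174636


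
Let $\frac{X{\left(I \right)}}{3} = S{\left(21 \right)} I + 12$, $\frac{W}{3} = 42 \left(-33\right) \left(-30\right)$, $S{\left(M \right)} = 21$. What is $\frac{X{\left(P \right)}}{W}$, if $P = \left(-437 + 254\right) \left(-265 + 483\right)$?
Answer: $- \frac{139627}{6930} \approx -20.148$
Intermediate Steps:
$W = 124740$ ($W = 3 \cdot 42 \left(-33\right) \left(-30\right) = 3 \left(\left(-1386\right) \left(-30\right)\right) = 3 \cdot 41580 = 124740$)
$P = -39894$ ($P = \left(-183\right) 218 = -39894$)
$X{\left(I \right)} = 36 + 63 I$ ($X{\left(I \right)} = 3 \left(21 I + 12\right) = 3 \left(12 + 21 I\right) = 36 + 63 I$)
$\frac{X{\left(P \right)}}{W} = \frac{36 + 63 \left(-39894\right)}{124740} = \left(36 - 2513322\right) \frac{1}{124740} = \left(-2513286\right) \frac{1}{124740} = - \frac{139627}{6930}$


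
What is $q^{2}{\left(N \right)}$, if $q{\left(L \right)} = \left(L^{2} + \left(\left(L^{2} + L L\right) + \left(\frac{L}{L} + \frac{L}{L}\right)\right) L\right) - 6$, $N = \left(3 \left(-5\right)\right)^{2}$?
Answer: $521314790917761$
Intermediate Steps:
$N = 225$ ($N = \left(-15\right)^{2} = 225$)
$q{\left(L \right)} = -6 + L^{2} + L \left(2 + 2 L^{2}\right)$ ($q{\left(L \right)} = \left(L^{2} + \left(\left(L^{2} + L^{2}\right) + \left(1 + 1\right)\right) L\right) - 6 = \left(L^{2} + \left(2 L^{2} + 2\right) L\right) - 6 = \left(L^{2} + \left(2 + 2 L^{2}\right) L\right) - 6 = \left(L^{2} + L \left(2 + 2 L^{2}\right)\right) - 6 = -6 + L^{2} + L \left(2 + 2 L^{2}\right)$)
$q^{2}{\left(N \right)} = \left(-6 + 225^{2} + 2 \cdot 225 + 2 \cdot 225^{3}\right)^{2} = \left(-6 + 50625 + 450 + 2 \cdot 11390625\right)^{2} = \left(-6 + 50625 + 450 + 22781250\right)^{2} = 22832319^{2} = 521314790917761$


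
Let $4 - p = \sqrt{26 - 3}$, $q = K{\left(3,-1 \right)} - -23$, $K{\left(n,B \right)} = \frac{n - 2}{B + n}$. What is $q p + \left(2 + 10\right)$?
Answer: $106 - \frac{47 \sqrt{23}}{2} \approx -6.702$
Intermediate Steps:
$K{\left(n,B \right)} = \frac{-2 + n}{B + n}$
$q = \frac{47}{2}$ ($q = \frac{-2 + 3}{-1 + 3} - -23 = \frac{1}{2} \cdot 1 + 23 = \frac{1}{2} + 23 = \frac{47}{2} \approx 23.5$)
$p = 4 - \sqrt{23}$ ($p = 4 - \sqrt{26 - 3} = 4 - \sqrt{23} \approx -0.79583$)
$q p + \left(2 + 10\right) = \frac{47 \left(4 - \sqrt{23}\right)}{2} + \left(2 + 10\right) = \left(94 - \frac{47 \sqrt{23}}{2}\right) + 12 = 106 - \frac{47 \sqrt{23}}{2}$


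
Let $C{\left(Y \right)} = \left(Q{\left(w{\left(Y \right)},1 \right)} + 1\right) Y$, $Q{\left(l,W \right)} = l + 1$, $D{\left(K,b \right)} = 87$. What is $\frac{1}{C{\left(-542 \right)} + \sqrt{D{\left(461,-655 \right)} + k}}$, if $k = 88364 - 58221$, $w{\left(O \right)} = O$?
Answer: $\frac{29268}{8566155217} - \frac{\sqrt{30230}}{85661552170} \approx 3.4147 \cdot 10^{-6}$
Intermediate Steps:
$k = 30143$ ($k = 88364 - 58221 = 30143$)
$Q{\left(l,W \right)} = 1 + l$
$C{\left(Y \right)} = Y \left(2 + Y\right)$ ($C{\left(Y \right)} = \left(\left(1 + Y\right) + 1\right) Y = \left(2 + Y\right) Y = Y \left(2 + Y\right)$)
$\frac{1}{C{\left(-542 \right)} + \sqrt{D{\left(461,-655 \right)} + k}} = \frac{1}{- 542 \left(2 - 542\right) + \sqrt{87 + 30143}} = \frac{1}{\left(-542\right) \left(-540\right) + \sqrt{30230}} = \frac{1}{292680 + \sqrt{30230}}$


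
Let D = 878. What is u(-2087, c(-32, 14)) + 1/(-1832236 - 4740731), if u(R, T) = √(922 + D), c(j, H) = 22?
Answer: -1/6572967 + 30*√2 ≈ 42.426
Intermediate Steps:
u(R, T) = 30*√2 (u(R, T) = √(922 + 878) = √1800 = 30*√2)
u(-2087, c(-32, 14)) + 1/(-1832236 - 4740731) = 30*√2 + 1/(-1832236 - 4740731) = 30*√2 + 1/(-6572967) = 30*√2 - 1/6572967 = -1/6572967 + 30*√2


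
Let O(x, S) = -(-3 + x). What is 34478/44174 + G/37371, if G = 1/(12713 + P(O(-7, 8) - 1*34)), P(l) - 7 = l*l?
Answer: 8565797365111/10974694930992 ≈ 0.78050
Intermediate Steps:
O(x, S) = 3 - x
P(l) = 7 + l² (P(l) = 7 + l*l = 7 + l²)
G = 1/13296 (G = 1/(12713 + (7 + ((3 - 1*(-7)) - 1*34)²)) = 1/(12713 + (7 + ((3 + 7) - 34)²)) = 1/(12713 + (7 + (10 - 34)²)) = 1/(12713 + (7 + (-24)²)) = 1/(12713 + (7 + 576)) = 1/(12713 + 583) = 1/13296 ≈ 7.5211e-5)
34478/44174 + G/37371 = 34478/44174 + (1/13296)/37371 = 34478*(1/44174) + (1/13296)*(1/37371) = 17239/22087 + 1/496884816 = 8565797365111/10974694930992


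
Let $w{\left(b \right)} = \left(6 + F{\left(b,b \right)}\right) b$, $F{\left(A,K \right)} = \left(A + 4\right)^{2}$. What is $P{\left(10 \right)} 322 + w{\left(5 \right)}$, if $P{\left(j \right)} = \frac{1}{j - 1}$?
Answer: $\frac{4237}{9} \approx 470.78$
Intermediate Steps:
$P{\left(j \right)} = \frac{1}{-1 + j}$
$F{\left(A,K \right)} = \left(4 + A\right)^{2}$
$w{\left(b \right)} = b \left(6 + \left(4 + b\right)^{2}\right)$ ($w{\left(b \right)} = \left(6 + \left(4 + b\right)^{2}\right) b = b \left(6 + \left(4 + b\right)^{2}\right)$)
$P{\left(10 \right)} 322 + w{\left(5 \right)} = \frac{1}{-1 + 10} \cdot 322 + 5 \left(6 + \left(4 + 5\right)^{2}\right) = \frac{1}{9} \cdot 322 + 5 \left(6 + 9^{2}\right) = \frac{1}{9} \cdot 322 + 5 \left(6 + 81\right) = \frac{322}{9} + 5 \cdot 87 = \frac{322}{9} + 435 = \frac{4237}{9}$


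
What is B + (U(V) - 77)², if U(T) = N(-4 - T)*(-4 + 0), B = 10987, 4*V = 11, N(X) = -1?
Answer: 16316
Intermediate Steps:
V = 11/4 (V = (¼)*11 = 11/4 ≈ 2.7500)
U(T) = 4 (U(T) = -(-4 + 0) = -1*(-4) = 4)
B + (U(V) - 77)² = 10987 + (4 - 77)² = 10987 + (-73)² = 10987 + 5329 = 16316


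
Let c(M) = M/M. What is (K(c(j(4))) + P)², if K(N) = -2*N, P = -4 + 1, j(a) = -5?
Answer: 25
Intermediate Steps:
P = -3
c(M) = 1
(K(c(j(4))) + P)² = (-2*1 - 3)² = (-2 - 3)² = (-5)² = 25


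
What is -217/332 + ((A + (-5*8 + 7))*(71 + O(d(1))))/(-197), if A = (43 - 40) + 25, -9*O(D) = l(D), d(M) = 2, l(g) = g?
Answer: 672679/588636 ≈ 1.1428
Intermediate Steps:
O(D) = -D/9
A = 28 (A = 3 + 25 = 28)
-217/332 + ((A + (-5*8 + 7))*(71 + O(d(1))))/(-197) = -217/332 + ((28 + (-5*8 + 7))*(71 - ⅑*2))/(-197) = -217*1/332 + ((28 + (-40 + 7))*(71 - 2/9))*(-1/197) = -217/332 + ((28 - 33)*(637/9))*(-1/197) = -217/332 - 5*637/9*(-1/197) = -217/332 - 3185/9*(-1/197) = -217/332 + 3185/1773 = 672679/588636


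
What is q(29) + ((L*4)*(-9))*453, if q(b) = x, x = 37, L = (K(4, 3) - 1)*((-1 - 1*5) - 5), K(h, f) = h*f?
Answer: 1973305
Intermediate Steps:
K(h, f) = f*h
L = -121 (L = (3*4 - 1)*((-1 - 1*5) - 5) = (12 - 1)*((-1 - 5) - 5) = 11*(-6 - 5) = 11*(-11) = -121)
q(b) = 37
q(29) + ((L*4)*(-9))*453 = 37 + (-121*4*(-9))*453 = 37 - 484*(-9)*453 = 37 + 4356*453 = 37 + 1973268 = 1973305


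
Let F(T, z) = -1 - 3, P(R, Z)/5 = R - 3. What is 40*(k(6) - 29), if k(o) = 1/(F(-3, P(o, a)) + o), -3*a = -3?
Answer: -1140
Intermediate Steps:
a = 1 (a = -⅓*(-3) = 1)
P(R, Z) = -15 + 5*R (P(R, Z) = 5*(R - 3) = 5*(-3 + R) = -15 + 5*R)
F(T, z) = -4
k(o) = 1/(-4 + o)
40*(k(6) - 29) = 40*(1/(-4 + 6) - 29) = 40*(1/2 - 29) = 40*(½ - 29) = 40*(-57/2) = -1140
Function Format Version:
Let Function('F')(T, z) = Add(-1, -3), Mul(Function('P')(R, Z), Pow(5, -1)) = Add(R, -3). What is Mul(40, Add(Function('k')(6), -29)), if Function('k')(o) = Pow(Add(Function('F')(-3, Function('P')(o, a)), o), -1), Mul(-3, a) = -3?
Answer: -1140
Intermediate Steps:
a = 1 (a = Mul(Rational(-1, 3), -3) = 1)
Function('P')(R, Z) = Add(-15, Mul(5, R)) (Function('P')(R, Z) = Mul(5, Add(R, -3)) = Mul(5, Add(-3, R)) = Add(-15, Mul(5, R)))
Function('F')(T, z) = -4
Function('k')(o) = Pow(Add(-4, o), -1)
Mul(40, Add(Function('k')(6), -29)) = Mul(40, Add(Pow(Add(-4, 6), -1), -29)) = Mul(40, Add(Pow(2, -1), -29)) = Mul(40, Add(Rational(1, 2), -29)) = Mul(40, Rational(-57, 2)) = -1140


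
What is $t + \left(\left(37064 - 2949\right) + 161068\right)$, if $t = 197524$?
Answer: $392707$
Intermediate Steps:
$t + \left(\left(37064 - 2949\right) + 161068\right) = 197524 + \left(\left(37064 - 2949\right) + 161068\right) = 197524 + \left(34115 + 161068\right) = 197524 + 195183 = 392707$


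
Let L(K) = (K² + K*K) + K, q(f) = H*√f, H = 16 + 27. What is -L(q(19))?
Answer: -70262 - 43*√19 ≈ -70449.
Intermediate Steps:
H = 43
q(f) = 43*√f
L(K) = K + 2*K² (L(K) = (K² + K²) + K = 2*K² + K = K + 2*K²)
-L(q(19)) = -43*√19*(1 + 2*(43*√19)) = -43*√19*(1 + 86*√19)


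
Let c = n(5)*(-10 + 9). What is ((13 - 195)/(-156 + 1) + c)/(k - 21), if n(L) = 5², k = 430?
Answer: -3693/63395 ≈ -0.058254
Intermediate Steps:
n(L) = 25
c = -25 (c = 25*(-10 + 9) = 25*(-1) = -25)
((13 - 195)/(-156 + 1) + c)/(k - 21) = ((13 - 195)/(-156 + 1) - 25)/(430 - 21) = (-182/(-155) - 25)/409 = (-182*(-1/155) - 25)*(1/409) = (182/155 - 25)*(1/409) = -3693/155*1/409 = -3693/63395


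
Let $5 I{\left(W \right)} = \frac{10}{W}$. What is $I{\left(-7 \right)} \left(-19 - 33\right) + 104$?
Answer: $\frac{832}{7} \approx 118.86$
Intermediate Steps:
$I{\left(W \right)} = \frac{2}{W}$ ($I{\left(W \right)} = \frac{10 \frac{1}{W}}{5} = \frac{2}{W}$)
$I{\left(-7 \right)} \left(-19 - 33\right) + 104 = \frac{2}{-7} \left(-19 - 33\right) + 104 = 2 \left(- \frac{1}{7}\right) \left(-52\right) + 104 = \left(- \frac{2}{7}\right) \left(-52\right) + 104 = \frac{104}{7} + 104 = \frac{832}{7}$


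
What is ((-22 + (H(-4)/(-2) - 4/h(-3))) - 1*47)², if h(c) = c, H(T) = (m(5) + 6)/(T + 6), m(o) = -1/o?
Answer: 17197609/3600 ≈ 4777.1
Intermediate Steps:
H(T) = 29/(5*(6 + T)) (H(T) = (-1/5 + 6)/(T + 6) = (-1*⅕ + 6)/(6 + T) = (-⅕ + 6)/(6 + T) = 29/(5*(6 + T)))
((-22 + (H(-4)/(-2) - 4/h(-3))) - 1*47)² = ((-22 + ((29/(5*(6 - 4)))/(-2) - 4/(-3))) - 1*47)² = ((-22 + (((29/5)/2)*(-½) - 4*(-⅓))) - 47)² = ((-22 + (((29/5)*(½))*(-½) + 4/3)) - 47)² = ((-22 + ((29/10)*(-½) + 4/3)) - 47)² = ((-22 + (-29/20 + 4/3)) - 47)² = ((-22 - 7/60) - 47)² = (-1327/60 - 47)² = (-4147/60)² = 17197609/3600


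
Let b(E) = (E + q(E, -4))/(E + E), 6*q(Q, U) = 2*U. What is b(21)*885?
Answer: 17405/42 ≈ 414.40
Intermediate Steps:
q(Q, U) = U/3 (q(Q, U) = (2*U)/6 = U/3)
b(E) = (-4/3 + E)/(2*E) (b(E) = (E + (⅓)*(-4))/(E + E) = (E - 4/3)/((2*E)) = (-4/3 + E)*(1/(2*E)) = (-4/3 + E)/(2*E))
b(21)*885 = ((⅙)*(-4 + 3*21)/21)*885 = ((⅙)*(1/21)*(-4 + 63))*885 = ((⅙)*(1/21)*59)*885 = (59/126)*885 = 17405/42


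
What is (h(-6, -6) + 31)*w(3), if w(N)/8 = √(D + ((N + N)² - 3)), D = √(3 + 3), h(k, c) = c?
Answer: 200*√(33 + √6) ≈ 1190.8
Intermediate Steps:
D = √6 ≈ 2.4495
w(N) = 8*√(-3 + √6 + 4*N²) (w(N) = 8*√(√6 + ((N + N)² - 3)) = 8*√(√6 + ((2*N)² - 3)) = 8*√(√6 + (4*N² - 3)) = 8*√(√6 + (-3 + 4*N²)) = 8*√(-3 + √6 + 4*N²))
(h(-6, -6) + 31)*w(3) = (-6 + 31)*(8*√(-3 + √6 + 4*3²)) = 25*(8*√(-3 + √6 + 4*9)) = 25*(8*√(-3 + √6 + 36)) = 25*(8*√(33 + √6)) = 200*√(33 + √6)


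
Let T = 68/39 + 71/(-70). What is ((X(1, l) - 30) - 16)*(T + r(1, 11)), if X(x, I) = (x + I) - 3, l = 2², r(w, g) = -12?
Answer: 676918/1365 ≈ 495.91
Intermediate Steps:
l = 4
X(x, I) = -3 + I + x (X(x, I) = (I + x) - 3 = -3 + I + x)
T = 1991/2730 (T = 68*(1/39) + 71*(-1/70) = 68/39 - 71/70 = 1991/2730 ≈ 0.72930)
((X(1, l) - 30) - 16)*(T + r(1, 11)) = (((-3 + 4 + 1) - 30) - 16)*(1991/2730 - 12) = ((2 - 30) - 16)*(-30769/2730) = (-28 - 16)*(-30769/2730) = -44*(-30769/2730) = 676918/1365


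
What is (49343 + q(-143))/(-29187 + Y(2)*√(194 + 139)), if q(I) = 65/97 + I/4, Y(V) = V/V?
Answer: -62043366939/36725520752 - 19131473*√37/110176562256 ≈ -1.6904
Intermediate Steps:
Y(V) = 1
q(I) = 65/97 + I/4 (q(I) = 65*(1/97) + I*(¼) = 65/97 + I/4)
(49343 + q(-143))/(-29187 + Y(2)*√(194 + 139)) = (49343 + (65/97 + (¼)*(-143)))/(-29187 + 1*√(194 + 139)) = (49343 + (65/97 - 143/4))/(-29187 + 1*√333) = (49343 - 13611/388)/(-29187 + 1*(3*√37)) = 19131473/(388*(-29187 + 3*√37))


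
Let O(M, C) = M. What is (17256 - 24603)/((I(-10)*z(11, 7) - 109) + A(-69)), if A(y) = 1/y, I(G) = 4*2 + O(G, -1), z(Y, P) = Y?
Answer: 506943/9040 ≈ 56.078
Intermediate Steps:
I(G) = 8 + G (I(G) = 4*2 + G = 8 + G)
(17256 - 24603)/((I(-10)*z(11, 7) - 109) + A(-69)) = (17256 - 24603)/(((8 - 10)*11 - 109) + 1/(-69)) = -7347/((-2*11 - 109) - 1/69) = -7347/((-22 - 109) - 1/69) = -7347/(-131 - 1/69) = -7347/(-9040/69) = -7347*(-69/9040) = 506943/9040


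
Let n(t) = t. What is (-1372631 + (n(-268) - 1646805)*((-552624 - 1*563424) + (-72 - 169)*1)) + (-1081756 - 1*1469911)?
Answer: 1838605547799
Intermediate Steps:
(-1372631 + (n(-268) - 1646805)*((-552624 - 1*563424) + (-72 - 169)*1)) + (-1081756 - 1*1469911) = (-1372631 + (-268 - 1646805)*((-552624 - 1*563424) + (-72 - 169)*1)) + (-1081756 - 1*1469911) = (-1372631 - 1647073*((-552624 - 563424) - 241*1)) + (-1081756 - 1469911) = (-1372631 - 1647073*(-1116048 - 241)) - 2551667 = (-1372631 - 1647073*(-1116289)) - 2551667 = (-1372631 + 1838609472097) - 2551667 = 1838608099466 - 2551667 = 1838605547799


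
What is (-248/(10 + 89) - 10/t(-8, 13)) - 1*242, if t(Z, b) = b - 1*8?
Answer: -24404/99 ≈ -246.51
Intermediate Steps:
t(Z, b) = -8 + b (t(Z, b) = b - 8 = -8 + b)
(-248/(10 + 89) - 10/t(-8, 13)) - 1*242 = (-248/(10 + 89) - 10/(-8 + 13)) - 1*242 = (-248/99 - 10/5) - 242 = (-248*1/99 - 10*1/5) - 242 = (-248/99 - 2) - 242 = -446/99 - 242 = -24404/99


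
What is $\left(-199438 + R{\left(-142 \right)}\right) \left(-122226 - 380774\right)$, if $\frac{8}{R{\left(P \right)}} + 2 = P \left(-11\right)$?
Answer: $\frac{3912375145400}{39} \approx 1.0032 \cdot 10^{11}$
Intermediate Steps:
$R{\left(P \right)} = \frac{8}{-2 - 11 P}$ ($R{\left(P \right)} = \frac{8}{-2 + P \left(-11\right)} = \frac{8}{-2 - 11 P}$)
$\left(-199438 + R{\left(-142 \right)}\right) \left(-122226 - 380774\right) = \left(-199438 - \frac{8}{2 + 11 \left(-142\right)}\right) \left(-122226 - 380774\right) = \left(-199438 - \frac{8}{2 - 1562}\right) \left(-503000\right) = \left(-199438 - \frac{8}{-1560}\right) \left(-503000\right) = \left(-199438 - - \frac{1}{195}\right) \left(-503000\right) = \left(-199438 + \frac{1}{195}\right) \left(-503000\right) = \left(- \frac{38890409}{195}\right) \left(-503000\right) = \frac{3912375145400}{39}$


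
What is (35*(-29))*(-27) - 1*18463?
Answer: 8942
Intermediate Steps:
(35*(-29))*(-27) - 1*18463 = -1015*(-27) - 18463 = 27405 - 18463 = 8942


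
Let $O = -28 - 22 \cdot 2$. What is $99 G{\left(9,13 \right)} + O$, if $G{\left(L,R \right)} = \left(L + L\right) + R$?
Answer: $2997$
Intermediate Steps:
$G{\left(L,R \right)} = R + 2 L$ ($G{\left(L,R \right)} = 2 L + R = R + 2 L$)
$O = -72$ ($O = -28 - 44 = -72$)
$99 G{\left(9,13 \right)} + O = 99 \left(13 + 2 \cdot 9\right) - 72 = 99 \left(13 + 18\right) - 72 = 99 \cdot 31 - 72 = 3069 - 72 = 2997$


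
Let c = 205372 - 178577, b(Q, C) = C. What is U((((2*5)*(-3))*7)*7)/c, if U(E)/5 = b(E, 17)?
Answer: 17/5359 ≈ 0.0031722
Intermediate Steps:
U(E) = 85 (U(E) = 5*17 = 85)
c = 26795
U((((2*5)*(-3))*7)*7)/c = 85/26795 = 85*(1/26795) = 17/5359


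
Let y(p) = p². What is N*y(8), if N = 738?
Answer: 47232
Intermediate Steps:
N*y(8) = 738*8² = 738*64 = 47232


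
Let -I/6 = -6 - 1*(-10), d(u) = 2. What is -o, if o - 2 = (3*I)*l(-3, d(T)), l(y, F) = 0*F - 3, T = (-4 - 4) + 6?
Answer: -218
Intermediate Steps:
T = -2 (T = -8 + 6 = -2)
l(y, F) = -3 (l(y, F) = 0 - 3 = -3)
I = -24 (I = -6*(-6 - 1*(-10)) = -6*(-6 + 10) = -6*4 = -24)
o = 218 (o = 2 + (3*(-24))*(-3) = 2 - 72*(-3) = 2 + 216 = 218)
-o = -1*218 = -218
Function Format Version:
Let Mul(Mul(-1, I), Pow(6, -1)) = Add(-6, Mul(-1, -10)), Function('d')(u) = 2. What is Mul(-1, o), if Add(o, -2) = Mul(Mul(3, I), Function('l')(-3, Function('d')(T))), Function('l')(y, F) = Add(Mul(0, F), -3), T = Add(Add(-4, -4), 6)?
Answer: -218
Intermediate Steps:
T = -2 (T = Add(-8, 6) = -2)
Function('l')(y, F) = -3 (Function('l')(y, F) = Add(0, -3) = -3)
I = -24 (I = Mul(-6, Add(-6, Mul(-1, -10))) = Mul(-6, Add(-6, 10)) = Mul(-6, 4) = -24)
o = 218 (o = Add(2, Mul(Mul(3, -24), -3)) = Add(2, Mul(-72, -3)) = Add(2, 216) = 218)
Mul(-1, o) = Mul(-1, 218) = -218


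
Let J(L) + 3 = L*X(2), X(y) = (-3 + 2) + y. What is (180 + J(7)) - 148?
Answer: 36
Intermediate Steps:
X(y) = -1 + y
J(L) = -3 + L (J(L) = -3 + L*(-1 + 2) = -3 + L*1 = -3 + L)
(180 + J(7)) - 148 = (180 + (-3 + 7)) - 148 = (180 + 4) - 148 = 184 - 148 = 36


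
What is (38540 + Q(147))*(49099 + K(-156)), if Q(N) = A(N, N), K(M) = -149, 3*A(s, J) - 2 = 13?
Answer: 1886777750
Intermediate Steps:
A(s, J) = 5 (A(s, J) = ⅔ + (⅓)*13 = ⅔ + 13/3 = 5)
Q(N) = 5
(38540 + Q(147))*(49099 + K(-156)) = (38540 + 5)*(49099 - 149) = 38545*48950 = 1886777750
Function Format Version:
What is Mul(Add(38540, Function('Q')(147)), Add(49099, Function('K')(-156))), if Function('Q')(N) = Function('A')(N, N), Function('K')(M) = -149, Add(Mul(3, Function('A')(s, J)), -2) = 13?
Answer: 1886777750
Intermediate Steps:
Function('A')(s, J) = 5 (Function('A')(s, J) = Add(Rational(2, 3), Mul(Rational(1, 3), 13)) = Add(Rational(2, 3), Rational(13, 3)) = 5)
Function('Q')(N) = 5
Mul(Add(38540, Function('Q')(147)), Add(49099, Function('K')(-156))) = Mul(Add(38540, 5), Add(49099, -149)) = Mul(38545, 48950) = 1886777750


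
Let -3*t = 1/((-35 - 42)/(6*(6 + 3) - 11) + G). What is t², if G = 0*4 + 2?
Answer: 1849/729 ≈ 2.5364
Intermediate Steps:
G = 2 (G = 0 + 2 = 2)
t = -43/27 (t = -1/(3*((-35 - 42)/(6*(6 + 3) - 11) + 2)) = -1/(3*(-77/(6*9 - 11) + 2)) = -1/(3*(-77/(54 - 11) + 2)) = -1/(3*(-77/43 + 2)) = -1/(3*9/43) = -⅓*43/9 = -43/27 ≈ -1.5926)
t² = (-43/27)² = 1849/729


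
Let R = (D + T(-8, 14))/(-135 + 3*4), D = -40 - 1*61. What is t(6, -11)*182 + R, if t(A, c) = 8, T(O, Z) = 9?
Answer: 179180/123 ≈ 1456.7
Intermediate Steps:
D = -101 (D = -40 - 61 = -101)
R = 92/123 (R = (-101 + 9)/(-135 + 3*4) = -92/(-135 + 12) = -92/(-123) = -92*(-1/123) = 92/123 ≈ 0.74797)
t(6, -11)*182 + R = 8*182 + 92/123 = 1456 + 92/123 = 179180/123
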